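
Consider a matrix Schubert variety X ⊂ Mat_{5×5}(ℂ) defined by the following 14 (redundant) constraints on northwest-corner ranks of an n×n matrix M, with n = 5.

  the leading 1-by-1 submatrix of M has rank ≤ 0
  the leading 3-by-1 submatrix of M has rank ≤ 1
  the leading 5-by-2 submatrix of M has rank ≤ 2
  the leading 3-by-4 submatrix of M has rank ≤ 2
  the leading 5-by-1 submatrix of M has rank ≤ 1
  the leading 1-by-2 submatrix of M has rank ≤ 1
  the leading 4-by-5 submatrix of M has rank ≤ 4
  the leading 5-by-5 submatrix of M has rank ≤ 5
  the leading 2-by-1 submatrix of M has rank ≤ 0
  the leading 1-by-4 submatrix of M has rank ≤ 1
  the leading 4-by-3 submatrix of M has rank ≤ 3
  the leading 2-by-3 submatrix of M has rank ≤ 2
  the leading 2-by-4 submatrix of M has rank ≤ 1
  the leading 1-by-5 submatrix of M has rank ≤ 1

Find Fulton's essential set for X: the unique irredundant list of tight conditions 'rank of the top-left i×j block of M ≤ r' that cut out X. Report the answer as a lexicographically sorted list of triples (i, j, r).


The tightest implied rank at each (i,j), from the 14 conditions:

  row 1: 0 1 1 1 1
  row 2: 0 1 1 1 2
  row 3: 1 2 2 2 3
  row 4: 1 2 3 3 4
  row 5: 1 2 3 4 5

giving w = (2, 5, 1, 3, 4) via Δ²R.

D(w) has 4 cells with 2 SE-corners; essential set:

[(2, 1, 0), (2, 4, 1)]


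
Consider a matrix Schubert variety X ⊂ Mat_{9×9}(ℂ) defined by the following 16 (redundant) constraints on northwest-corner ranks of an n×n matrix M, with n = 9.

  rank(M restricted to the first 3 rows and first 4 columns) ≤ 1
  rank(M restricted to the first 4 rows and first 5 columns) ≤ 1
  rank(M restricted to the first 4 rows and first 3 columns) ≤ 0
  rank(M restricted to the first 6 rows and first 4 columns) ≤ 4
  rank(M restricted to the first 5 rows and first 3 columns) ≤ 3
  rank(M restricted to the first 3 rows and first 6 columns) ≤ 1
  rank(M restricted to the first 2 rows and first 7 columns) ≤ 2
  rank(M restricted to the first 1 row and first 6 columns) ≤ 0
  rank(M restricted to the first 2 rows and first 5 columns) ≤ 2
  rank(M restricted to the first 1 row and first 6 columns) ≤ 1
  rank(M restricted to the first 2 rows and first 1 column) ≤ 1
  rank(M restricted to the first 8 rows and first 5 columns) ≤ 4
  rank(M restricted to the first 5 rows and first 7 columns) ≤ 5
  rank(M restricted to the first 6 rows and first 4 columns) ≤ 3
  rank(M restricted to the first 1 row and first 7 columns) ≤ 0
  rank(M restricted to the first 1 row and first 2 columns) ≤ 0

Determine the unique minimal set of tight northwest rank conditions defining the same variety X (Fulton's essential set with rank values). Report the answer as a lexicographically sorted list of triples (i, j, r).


The tightest implied rank at each (i,j), from the 16 conditions:

  row 1: 0 0 0 0 0 0 0 1 1
  row 2: 0 0 0 1 1 1 1 2 2
  row 3: 0 0 0 1 1 1 2 3 3
  row 4: 0 0 0 1 1 2 3 4 4
  row 5: 1 1 1 2 2 3 4 5 5
  row 6: 1 2 2 3 3 4 5 6 6
  row 7: 1 2 3 4 4 5 6 7 7
  row 8: 1 2 3 4 4 5 6 7 8
  row 9: 1 2 3 4 5 6 7 8 9

so w = (8, 4, 7, 6, 1, 2, 3, 9, 5).

|D(w)|=20, |Ess(w)|=5:

[(1, 7, 0), (3, 6, 1), (4, 3, 0), (4, 5, 1), (8, 5, 4)]


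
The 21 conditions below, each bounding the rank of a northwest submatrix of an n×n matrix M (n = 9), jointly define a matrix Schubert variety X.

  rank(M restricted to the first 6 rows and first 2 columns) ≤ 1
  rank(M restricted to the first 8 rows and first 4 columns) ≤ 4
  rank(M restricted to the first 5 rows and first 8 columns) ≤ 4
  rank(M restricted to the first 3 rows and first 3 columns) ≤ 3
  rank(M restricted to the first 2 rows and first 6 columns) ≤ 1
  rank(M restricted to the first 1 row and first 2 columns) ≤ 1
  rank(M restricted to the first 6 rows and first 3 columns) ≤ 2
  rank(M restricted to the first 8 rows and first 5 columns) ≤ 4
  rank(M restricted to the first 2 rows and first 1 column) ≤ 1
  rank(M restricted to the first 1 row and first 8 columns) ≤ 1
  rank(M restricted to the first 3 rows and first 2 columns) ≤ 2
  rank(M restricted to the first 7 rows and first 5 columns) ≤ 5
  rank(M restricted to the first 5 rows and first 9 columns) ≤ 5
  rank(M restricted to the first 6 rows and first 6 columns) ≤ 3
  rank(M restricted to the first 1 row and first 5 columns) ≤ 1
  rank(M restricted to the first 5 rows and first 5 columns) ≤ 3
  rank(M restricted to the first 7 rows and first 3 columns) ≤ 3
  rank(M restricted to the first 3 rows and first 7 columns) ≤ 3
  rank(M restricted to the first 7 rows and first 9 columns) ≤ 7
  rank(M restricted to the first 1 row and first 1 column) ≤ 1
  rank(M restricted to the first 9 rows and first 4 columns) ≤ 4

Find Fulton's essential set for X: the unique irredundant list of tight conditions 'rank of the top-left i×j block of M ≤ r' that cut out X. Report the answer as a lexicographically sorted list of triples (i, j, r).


Computing R[i][j] = min implied NW-rank bound (n=9, 21 conditions):

  1 | 1 | 1 | 1 | 1 | 1 | 1 | 1 | 1
  1 | 1 | 1 | 1 | 1 | 1 | 2 | 2 | 2
  1 | 1 | 2 | 2 | 2 | 2 | 3 | 3 | 3
  1 | 1 | 2 | 3 | 3 | 3 | 4 | 4 | 4
  1 | 1 | 2 | 3 | 3 | 3 | 4 | 4 | 5
  1 | 1 | 2 | 3 | 3 | 3 | 4 | 5 | 6
  1 | 2 | 3 | 4 | 4 | 4 | 5 | 6 | 7
  1 | 2 | 3 | 4 | 4 | 5 | 6 | 7 | 8
  1 | 2 | 3 | 4 | 5 | 6 | 7 | 8 | 9

so w = (1, 7, 3, 4, 9, 8, 2, 6, 5).

5 SE-corners of the 15-cell Rothe diagram give Ess(w):

[(2, 6, 1), (5, 8, 4), (6, 2, 1), (6, 6, 3), (8, 5, 4)]


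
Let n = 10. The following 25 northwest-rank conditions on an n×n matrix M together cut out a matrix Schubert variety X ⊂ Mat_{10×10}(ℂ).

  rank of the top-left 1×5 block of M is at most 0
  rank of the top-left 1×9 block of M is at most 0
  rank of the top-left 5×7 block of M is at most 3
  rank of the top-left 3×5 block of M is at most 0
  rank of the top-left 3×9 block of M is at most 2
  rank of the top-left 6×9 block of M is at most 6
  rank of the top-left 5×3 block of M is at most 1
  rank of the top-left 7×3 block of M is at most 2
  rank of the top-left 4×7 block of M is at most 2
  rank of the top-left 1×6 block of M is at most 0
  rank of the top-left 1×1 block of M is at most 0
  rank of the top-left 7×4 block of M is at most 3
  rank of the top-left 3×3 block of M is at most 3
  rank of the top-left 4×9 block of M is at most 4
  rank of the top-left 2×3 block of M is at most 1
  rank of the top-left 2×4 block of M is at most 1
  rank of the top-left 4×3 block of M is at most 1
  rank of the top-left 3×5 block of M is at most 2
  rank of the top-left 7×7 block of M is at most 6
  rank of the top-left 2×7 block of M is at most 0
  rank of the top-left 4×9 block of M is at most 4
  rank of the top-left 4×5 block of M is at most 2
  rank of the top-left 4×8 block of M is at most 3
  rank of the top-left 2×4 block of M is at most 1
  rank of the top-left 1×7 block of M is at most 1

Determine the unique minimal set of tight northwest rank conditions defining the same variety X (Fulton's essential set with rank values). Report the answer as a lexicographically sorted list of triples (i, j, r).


Propagating the 25 rank bounds to every northwest block:

  i=1: 0 0 0 0 0 0 0 0 0 1
  i=2: 0 0 0 0 0 0 0 1 1 2
  i=3: 0 0 0 0 0 1 1 2 2 3
  i=4: 1 1 1 1 1 2 2 3 3 4
  i=5: 1 1 1 2 2 3 3 4 4 5
  i=6: 1 2 2 3 3 4 4 5 5 6
  i=7: 1 2 2 3 4 5 5 6 6 7
  i=8: 1 2 3 4 5 6 6 7 7 8
  i=9: 1 2 3 4 5 6 7 8 8 9
  i=10: 1 2 3 4 5 6 7 8 9 10

second differences of R give the permutation w = (10, 8, 6, 1, 4, 2, 5, 3, 7, 9).

Fulton essential set (5 of the 24 Rothe cells):

[(1, 9, 0), (2, 7, 0), (3, 5, 0), (5, 3, 1), (7, 3, 2)]


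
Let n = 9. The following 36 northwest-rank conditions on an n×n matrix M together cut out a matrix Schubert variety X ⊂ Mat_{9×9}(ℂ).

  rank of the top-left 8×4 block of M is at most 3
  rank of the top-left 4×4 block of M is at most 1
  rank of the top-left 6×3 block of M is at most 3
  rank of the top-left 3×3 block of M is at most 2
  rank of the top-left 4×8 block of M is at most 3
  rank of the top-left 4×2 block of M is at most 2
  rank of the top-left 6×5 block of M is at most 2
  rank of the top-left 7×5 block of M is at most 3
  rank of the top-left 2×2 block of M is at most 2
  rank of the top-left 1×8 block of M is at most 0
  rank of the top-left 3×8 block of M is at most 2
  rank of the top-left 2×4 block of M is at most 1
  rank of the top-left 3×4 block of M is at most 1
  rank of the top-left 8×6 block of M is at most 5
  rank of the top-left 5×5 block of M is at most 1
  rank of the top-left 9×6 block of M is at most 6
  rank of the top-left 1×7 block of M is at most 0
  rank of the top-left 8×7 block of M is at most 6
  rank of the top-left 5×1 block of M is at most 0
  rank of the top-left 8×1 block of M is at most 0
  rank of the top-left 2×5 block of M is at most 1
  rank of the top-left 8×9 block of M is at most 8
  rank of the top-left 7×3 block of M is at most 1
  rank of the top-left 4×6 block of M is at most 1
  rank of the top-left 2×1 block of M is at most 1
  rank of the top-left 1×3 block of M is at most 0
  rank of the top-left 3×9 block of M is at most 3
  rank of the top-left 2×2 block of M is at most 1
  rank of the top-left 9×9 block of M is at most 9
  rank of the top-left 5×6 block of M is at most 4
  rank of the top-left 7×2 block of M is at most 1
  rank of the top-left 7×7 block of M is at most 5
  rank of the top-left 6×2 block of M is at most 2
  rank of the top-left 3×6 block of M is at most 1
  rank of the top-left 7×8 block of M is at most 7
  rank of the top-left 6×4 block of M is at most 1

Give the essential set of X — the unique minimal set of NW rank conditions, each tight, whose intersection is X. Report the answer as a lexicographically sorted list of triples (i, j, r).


Computing R[i][j] = min implied NW-rank bound (n=9, 36 conditions):

  0, 0, 0, 0, 0, 0, 0, 0, 1
  0, 1, 1, 1, 1, 1, 1, 1, 2
  0, 1, 1, 1, 1, 1, 2, 2, 3
  0, 1, 1, 1, 1, 1, 2, 3, 4
  0, 1, 1, 1, 1, 2, 3, 4, 5
  0, 1, 1, 1, 2, 3, 4, 5, 6
  0, 1, 1, 2, 3, 4, 5, 6, 7
  0, 1, 2, 3, 4, 5, 6, 7, 8
  1, 2, 3, 4, 5, 6, 7, 8, 9

giving w = (9, 2, 7, 8, 6, 5, 4, 3, 1) via Δ²R.

|D(w)|=29, |Ess(w)|=6:

[(1, 8, 0), (4, 6, 1), (5, 5, 1), (6, 4, 1), (7, 3, 1), (8, 1, 0)]


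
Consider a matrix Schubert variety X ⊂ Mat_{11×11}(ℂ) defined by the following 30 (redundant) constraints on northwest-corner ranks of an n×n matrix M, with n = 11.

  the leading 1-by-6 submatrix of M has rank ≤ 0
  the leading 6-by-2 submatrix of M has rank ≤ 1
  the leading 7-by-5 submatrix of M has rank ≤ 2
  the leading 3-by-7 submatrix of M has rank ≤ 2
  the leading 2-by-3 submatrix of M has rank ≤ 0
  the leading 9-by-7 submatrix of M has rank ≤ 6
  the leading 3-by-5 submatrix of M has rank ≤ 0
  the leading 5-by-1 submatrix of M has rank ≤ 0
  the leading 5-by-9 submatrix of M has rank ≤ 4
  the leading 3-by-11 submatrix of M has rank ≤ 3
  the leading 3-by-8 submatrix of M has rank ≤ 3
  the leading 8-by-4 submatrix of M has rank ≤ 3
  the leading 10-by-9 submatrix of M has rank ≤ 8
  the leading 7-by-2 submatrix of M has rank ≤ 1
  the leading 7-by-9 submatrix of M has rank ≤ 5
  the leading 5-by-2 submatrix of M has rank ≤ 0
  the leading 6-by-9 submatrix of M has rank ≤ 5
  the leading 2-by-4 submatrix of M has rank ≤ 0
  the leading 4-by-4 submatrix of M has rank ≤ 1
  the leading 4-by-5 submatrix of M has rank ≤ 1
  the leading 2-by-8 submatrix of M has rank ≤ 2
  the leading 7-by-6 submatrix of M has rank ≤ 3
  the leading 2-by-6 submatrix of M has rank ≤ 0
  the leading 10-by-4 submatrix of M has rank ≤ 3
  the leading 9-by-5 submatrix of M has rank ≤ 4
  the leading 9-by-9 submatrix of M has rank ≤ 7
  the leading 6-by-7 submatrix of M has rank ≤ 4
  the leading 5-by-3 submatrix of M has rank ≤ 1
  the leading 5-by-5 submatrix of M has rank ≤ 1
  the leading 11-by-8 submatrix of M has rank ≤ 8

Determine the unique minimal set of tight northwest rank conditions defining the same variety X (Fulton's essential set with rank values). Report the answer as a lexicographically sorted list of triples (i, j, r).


Propagating the 30 rank bounds to every northwest block:

  0 | 0 | 0 | 0 | 0 | 0 | 1 | 1 | 1 | 1 | 1
  0 | 0 | 0 | 0 | 0 | 0 | 1 | 2 | 2 | 2 | 2
  0 | 0 | 0 | 0 | 0 | 1 | 2 | 3 | 3 | 3 | 3
  0 | 0 | 1 | 1 | 1 | 2 | 3 | 4 | 4 | 4 | 4
  0 | 0 | 1 | 1 | 1 | 2 | 3 | 4 | 4 | 5 | 5
  1 | 1 | 2 | 2 | 2 | 3 | 4 | 5 | 5 | 6 | 6
  1 | 1 | 2 | 2 | 2 | 3 | 4 | 5 | 5 | 6 | 7
  1 | 2 | 3 | 3 | 3 | 4 | 5 | 6 | 6 | 7 | 8
  1 | 2 | 3 | 3 | 4 | 5 | 6 | 7 | 7 | 8 | 9
  1 | 2 | 3 | 3 | 4 | 5 | 6 | 7 | 8 | 9 | 10
  1 | 2 | 3 | 4 | 5 | 6 | 7 | 8 | 9 | 10 | 11

giving w = (7, 8, 6, 3, 10, 1, 11, 2, 5, 9, 4) via Δ²R.

Rothe diagram D(w) (30 cells), 9 SE-corners (essential conditions):

[(2, 6, 0), (3, 5, 0), (5, 2, 0), (5, 5, 1), (5, 9, 4), (7, 2, 1), (7, 5, 2), (7, 9, 5), (10, 4, 3)]


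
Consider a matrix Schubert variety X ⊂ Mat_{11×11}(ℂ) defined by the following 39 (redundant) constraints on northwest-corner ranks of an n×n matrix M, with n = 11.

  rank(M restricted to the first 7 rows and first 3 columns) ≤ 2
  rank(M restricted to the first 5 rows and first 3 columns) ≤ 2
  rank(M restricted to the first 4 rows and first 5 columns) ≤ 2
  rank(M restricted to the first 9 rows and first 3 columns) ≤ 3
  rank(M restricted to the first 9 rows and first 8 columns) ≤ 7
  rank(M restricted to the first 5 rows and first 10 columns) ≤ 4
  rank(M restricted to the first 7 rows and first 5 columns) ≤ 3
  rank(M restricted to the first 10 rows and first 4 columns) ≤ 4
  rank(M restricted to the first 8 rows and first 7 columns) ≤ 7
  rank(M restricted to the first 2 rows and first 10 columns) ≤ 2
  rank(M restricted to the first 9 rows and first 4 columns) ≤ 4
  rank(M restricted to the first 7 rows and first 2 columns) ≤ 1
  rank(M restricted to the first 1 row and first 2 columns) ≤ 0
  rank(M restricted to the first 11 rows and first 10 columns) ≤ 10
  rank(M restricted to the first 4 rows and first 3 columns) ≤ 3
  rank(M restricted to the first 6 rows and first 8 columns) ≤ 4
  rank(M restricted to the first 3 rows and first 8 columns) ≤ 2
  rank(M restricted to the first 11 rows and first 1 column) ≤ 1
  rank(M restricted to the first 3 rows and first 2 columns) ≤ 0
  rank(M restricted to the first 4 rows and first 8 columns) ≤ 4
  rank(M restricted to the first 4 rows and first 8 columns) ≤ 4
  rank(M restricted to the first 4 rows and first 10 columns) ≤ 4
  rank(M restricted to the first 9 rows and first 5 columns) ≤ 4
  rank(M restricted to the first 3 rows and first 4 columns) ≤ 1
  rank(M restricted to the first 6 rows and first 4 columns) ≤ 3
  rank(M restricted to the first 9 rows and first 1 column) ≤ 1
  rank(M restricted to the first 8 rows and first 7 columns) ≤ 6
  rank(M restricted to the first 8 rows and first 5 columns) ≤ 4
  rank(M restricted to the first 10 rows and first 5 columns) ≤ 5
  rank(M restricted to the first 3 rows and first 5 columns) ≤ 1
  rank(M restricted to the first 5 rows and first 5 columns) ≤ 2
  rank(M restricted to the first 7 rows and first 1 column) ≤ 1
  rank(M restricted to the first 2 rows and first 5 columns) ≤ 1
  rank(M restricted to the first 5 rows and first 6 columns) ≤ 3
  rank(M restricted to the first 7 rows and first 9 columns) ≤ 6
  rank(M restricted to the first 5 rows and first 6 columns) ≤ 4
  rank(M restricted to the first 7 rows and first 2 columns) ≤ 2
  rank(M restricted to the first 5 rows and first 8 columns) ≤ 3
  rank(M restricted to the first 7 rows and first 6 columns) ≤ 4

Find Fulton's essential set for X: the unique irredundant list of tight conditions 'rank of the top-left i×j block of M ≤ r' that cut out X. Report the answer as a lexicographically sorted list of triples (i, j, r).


Recovering R(i,j) via the rank-extension bound from the 39 conditions:

  row 1: 0  0  1  1  1  1  1  1  1  1  1
  row 2: 0  0  1  1  1  2  2  2  2  2  2
  row 3: 0  0  1  1  1  2  2  2  3  3  3
  row 4: 1  1  2  2  2  3  3  3  4  4  4
  row 5: 1  1  2  2  2  3  3  3  4  4  5
  row 6: 1  1  2  3  3  4  4  4  5  5  6
  row 7: 1  1  2  3  3  4  5  5  6  6  7
  row 8: 1  2  3  4  4  5  6  6  7  7  8
  row 9: 1  2  3  4  4  5  6  7  8  8  9
  row 10: 1  2  3  4  5  6  7  8  9  9  10
  row 11: 1  2  3  4  5  6  7  8  9  10  11

the unique w with this rank table is (3, 6, 9, 1, 11, 4, 7, 2, 8, 5, 10).

Fulton essential set (9 of the 22 Rothe cells):

[(3, 2, 0), (3, 5, 1), (3, 8, 2), (5, 5, 2), (5, 8, 3), (5, 10, 4), (7, 2, 1), (7, 5, 3), (9, 5, 4)]


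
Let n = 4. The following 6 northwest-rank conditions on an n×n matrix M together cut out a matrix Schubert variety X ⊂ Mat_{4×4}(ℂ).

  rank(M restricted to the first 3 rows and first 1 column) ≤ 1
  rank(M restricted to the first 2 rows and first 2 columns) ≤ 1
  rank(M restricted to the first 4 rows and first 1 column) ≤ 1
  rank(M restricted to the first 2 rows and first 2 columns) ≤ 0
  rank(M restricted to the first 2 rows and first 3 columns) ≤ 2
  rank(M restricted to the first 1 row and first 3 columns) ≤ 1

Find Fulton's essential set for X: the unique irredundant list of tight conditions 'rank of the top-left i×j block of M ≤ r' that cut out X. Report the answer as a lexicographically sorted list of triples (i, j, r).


Recovering R(i,j) via the rank-extension bound from the 6 conditions:

  row 1: 0 | 0 | 1 | 1
  row 2: 0 | 0 | 1 | 2
  row 3: 1 | 1 | 2 | 3
  row 4: 1 | 2 | 3 | 4

reading off 1-entries of Δ²R: w = (3, 4, 1, 2).

D(w) has 4 cells with 1 SE-corner; essential set:

[(2, 2, 0)]


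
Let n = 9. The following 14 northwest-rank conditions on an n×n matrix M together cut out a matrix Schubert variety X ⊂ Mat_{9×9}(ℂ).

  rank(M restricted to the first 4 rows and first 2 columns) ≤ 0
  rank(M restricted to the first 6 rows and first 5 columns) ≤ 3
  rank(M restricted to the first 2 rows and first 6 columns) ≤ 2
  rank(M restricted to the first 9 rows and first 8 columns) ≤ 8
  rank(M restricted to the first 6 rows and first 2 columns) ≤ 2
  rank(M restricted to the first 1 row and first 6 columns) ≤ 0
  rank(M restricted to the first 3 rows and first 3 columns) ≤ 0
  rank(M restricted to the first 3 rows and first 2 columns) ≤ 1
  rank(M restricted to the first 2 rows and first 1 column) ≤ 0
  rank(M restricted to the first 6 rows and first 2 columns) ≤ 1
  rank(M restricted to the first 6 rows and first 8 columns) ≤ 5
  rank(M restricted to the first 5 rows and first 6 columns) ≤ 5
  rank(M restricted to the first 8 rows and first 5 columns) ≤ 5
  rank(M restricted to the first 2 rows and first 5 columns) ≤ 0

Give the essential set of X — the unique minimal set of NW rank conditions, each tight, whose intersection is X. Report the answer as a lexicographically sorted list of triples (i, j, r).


Propagating the 14 rank bounds to every northwest block:

  row 1: 0, 0, 0, 0, 0, 0, 1, 1, 1
  row 2: 0, 0, 0, 0, 0, 1, 2, 2, 2
  row 3: 0, 0, 0, 1, 1, 2, 3, 3, 3
  row 4: 0, 0, 1, 2, 2, 3, 4, 4, 4
  row 5: 1, 1, 2, 3, 3, 4, 5, 5, 5
  row 6: 1, 1, 2, 3, 3, 4, 5, 5, 6
  row 7: 1, 2, 3, 4, 4, 5, 6, 6, 7
  row 8: 1, 2, 3, 4, 5, 6, 7, 7, 8
  row 9: 1, 2, 3, 4, 5, 6, 7, 8, 9

giving w = (7, 6, 4, 3, 1, 9, 2, 5, 8) via Δ²R.

D(w) has 19 cells with 7 SE-corners; essential set:

[(1, 6, 0), (2, 5, 0), (3, 3, 0), (4, 2, 0), (6, 2, 1), (6, 5, 3), (6, 8, 5)]


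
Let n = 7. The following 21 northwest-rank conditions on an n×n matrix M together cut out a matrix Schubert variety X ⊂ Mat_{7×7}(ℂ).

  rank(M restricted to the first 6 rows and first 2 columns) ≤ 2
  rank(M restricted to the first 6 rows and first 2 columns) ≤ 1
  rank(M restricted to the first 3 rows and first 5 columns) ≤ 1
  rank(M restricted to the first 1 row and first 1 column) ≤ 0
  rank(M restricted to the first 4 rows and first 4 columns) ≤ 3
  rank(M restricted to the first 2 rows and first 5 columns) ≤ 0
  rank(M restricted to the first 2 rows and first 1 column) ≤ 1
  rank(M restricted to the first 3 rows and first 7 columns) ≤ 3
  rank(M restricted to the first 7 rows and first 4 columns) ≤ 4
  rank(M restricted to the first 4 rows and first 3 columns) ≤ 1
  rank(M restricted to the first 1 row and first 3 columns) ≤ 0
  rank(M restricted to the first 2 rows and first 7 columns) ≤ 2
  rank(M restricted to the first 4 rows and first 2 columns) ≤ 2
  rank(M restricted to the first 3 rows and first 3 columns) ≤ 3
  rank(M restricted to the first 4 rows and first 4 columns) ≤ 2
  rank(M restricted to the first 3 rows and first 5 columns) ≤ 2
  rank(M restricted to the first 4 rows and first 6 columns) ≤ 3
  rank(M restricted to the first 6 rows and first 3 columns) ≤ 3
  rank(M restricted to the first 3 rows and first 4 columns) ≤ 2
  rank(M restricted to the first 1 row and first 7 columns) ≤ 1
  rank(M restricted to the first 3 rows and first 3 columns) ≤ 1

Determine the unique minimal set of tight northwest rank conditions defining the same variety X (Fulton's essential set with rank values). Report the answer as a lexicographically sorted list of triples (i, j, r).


Propagating the 21 rank bounds to every northwest block:

  row 1: 0, 0, 0, 0, 0, 1, 1
  row 2: 0, 0, 0, 0, 0, 1, 2
  row 3: 1, 1, 1, 1, 1, 2, 3
  row 4: 1, 1, 1, 2, 2, 3, 4
  row 5: 1, 1, 2, 3, 3, 4, 5
  row 6: 1, 1, 2, 3, 4, 5, 6
  row 7: 1, 2, 3, 4, 5, 6, 7

the unique w with this rank table is (6, 7, 1, 4, 3, 5, 2).

|D(w)|=14, |Ess(w)|=3:

[(2, 5, 0), (4, 3, 1), (6, 2, 1)]


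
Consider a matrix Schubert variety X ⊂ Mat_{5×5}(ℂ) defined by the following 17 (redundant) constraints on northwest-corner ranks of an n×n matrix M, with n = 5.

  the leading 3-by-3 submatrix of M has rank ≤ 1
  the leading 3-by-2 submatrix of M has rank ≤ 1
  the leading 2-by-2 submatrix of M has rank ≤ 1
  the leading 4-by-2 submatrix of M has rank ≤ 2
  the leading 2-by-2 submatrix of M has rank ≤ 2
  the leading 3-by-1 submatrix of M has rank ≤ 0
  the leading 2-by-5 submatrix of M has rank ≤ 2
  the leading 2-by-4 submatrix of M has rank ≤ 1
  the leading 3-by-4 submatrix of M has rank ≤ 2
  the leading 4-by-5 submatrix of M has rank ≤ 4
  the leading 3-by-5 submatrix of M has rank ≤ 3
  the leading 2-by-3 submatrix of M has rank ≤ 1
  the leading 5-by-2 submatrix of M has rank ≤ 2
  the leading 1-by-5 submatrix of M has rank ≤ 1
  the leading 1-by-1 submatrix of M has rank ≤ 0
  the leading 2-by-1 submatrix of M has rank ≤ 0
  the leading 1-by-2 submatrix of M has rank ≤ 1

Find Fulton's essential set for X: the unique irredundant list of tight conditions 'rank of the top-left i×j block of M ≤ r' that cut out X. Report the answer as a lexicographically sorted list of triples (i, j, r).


Rank table r_w(5×5) implied by the 17 constraints:

  i=1: 0 1 1 1 1
  i=2: 0 1 1 1 2
  i=3: 0 1 1 2 3
  i=4: 1 2 2 3 4
  i=5: 1 2 3 4 5

so w = (2, 5, 4, 1, 3).

ℓ(w)=6; the 3 essential cells (i,j,r):

[(2, 4, 1), (3, 1, 0), (3, 3, 1)]


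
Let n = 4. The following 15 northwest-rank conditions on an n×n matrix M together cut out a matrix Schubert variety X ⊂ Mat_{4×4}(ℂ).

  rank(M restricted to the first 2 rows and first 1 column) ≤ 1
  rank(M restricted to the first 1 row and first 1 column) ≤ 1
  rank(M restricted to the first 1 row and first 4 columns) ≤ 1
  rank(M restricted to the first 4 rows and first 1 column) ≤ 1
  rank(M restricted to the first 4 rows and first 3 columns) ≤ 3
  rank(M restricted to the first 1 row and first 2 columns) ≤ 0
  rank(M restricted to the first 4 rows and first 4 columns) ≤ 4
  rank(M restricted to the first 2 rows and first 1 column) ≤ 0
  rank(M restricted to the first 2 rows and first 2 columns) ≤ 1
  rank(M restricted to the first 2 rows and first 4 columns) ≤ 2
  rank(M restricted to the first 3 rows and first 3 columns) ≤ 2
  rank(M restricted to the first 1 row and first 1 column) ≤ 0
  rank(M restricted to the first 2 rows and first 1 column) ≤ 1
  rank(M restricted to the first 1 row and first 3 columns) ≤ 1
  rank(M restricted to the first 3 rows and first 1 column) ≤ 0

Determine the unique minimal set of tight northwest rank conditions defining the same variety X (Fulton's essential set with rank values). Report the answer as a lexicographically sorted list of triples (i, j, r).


Recovering R(i,j) via the rank-extension bound from the 15 conditions:

  row 1: 0 | 0 | 1 | 1
  row 2: 0 | 1 | 2 | 2
  row 3: 0 | 1 | 2 | 3
  row 4: 1 | 2 | 3 | 4

giving w = (3, 2, 4, 1) via Δ²R.

|D(w)|=4, |Ess(w)|=2:

[(1, 2, 0), (3, 1, 0)]


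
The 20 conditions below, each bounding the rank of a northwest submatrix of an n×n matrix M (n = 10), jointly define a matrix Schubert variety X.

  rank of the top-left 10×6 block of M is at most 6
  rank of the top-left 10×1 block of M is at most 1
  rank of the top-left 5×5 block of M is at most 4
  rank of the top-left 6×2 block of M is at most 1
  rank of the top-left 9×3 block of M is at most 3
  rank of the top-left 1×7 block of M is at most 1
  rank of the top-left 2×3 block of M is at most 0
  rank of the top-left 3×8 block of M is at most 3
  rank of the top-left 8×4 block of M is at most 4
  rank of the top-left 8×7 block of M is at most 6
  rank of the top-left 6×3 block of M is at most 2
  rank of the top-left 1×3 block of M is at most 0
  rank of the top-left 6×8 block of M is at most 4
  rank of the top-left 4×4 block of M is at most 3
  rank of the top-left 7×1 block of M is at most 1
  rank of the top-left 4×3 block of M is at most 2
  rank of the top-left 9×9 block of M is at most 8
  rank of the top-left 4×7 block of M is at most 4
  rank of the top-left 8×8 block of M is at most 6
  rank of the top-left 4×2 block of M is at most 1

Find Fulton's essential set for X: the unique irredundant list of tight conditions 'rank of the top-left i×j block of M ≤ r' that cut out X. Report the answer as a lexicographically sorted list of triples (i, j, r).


Computing R[i][j] = min implied NW-rank bound (n=10, 20 conditions):

  R[1]: 0 0 0 1 1 1 1 1 1 1
  R[2]: 0 0 0 1 2 2 2 2 2 2
  R[3]: 1 1 1 2 3 3 3 3 3 3
  R[4]: 1 1 2 3 4 4 4 4 4 4
  R[5]: 1 1 2 3 4 4 4 4 5 5
  R[6]: 1 1 2 3 4 4 4 4 5 6
  R[7]: 1 2 3 4 5 5 5 5 6 7
  R[8]: 1 2 3 4 5 6 6 6 7 8
  R[9]: 1 2 3 4 5 6 7 7 8 9
  R[10]: 1 2 3 4 5 6 7 8 9 10

so w = (4, 5, 1, 3, 9, 10, 2, 6, 7, 8).

|D(w)|=15, |Ess(w)|=3:

[(2, 3, 0), (6, 2, 1), (6, 8, 4)]


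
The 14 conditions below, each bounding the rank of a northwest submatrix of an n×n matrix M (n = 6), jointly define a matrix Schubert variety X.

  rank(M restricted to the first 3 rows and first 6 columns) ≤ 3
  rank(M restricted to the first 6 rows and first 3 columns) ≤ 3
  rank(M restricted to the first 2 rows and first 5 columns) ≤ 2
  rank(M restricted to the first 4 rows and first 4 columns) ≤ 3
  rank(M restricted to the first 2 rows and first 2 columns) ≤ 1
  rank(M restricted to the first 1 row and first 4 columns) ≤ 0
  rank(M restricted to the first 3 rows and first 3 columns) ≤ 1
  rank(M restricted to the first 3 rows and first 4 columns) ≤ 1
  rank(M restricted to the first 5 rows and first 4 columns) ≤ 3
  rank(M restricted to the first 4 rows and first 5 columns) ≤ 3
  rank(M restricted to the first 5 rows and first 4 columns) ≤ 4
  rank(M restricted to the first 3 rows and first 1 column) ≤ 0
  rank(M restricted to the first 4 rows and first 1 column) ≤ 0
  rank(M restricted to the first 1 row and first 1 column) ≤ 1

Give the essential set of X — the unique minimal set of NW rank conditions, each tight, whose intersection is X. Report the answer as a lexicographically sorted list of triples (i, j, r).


Rank table r_w(6×6) implied by the 14 constraints:

  0  0  0  0  1  1
  0  1  1  1  2  2
  0  1  1  1  2  3
  0  1  2  2  3  4
  1  2  3  3  4  5
  1  2  3  4  5  6

reading off 1-entries of Δ²R: w = (5, 2, 6, 3, 1, 4).

ℓ(w)=9; the 3 essential cells (i,j,r):

[(1, 4, 0), (3, 4, 1), (4, 1, 0)]


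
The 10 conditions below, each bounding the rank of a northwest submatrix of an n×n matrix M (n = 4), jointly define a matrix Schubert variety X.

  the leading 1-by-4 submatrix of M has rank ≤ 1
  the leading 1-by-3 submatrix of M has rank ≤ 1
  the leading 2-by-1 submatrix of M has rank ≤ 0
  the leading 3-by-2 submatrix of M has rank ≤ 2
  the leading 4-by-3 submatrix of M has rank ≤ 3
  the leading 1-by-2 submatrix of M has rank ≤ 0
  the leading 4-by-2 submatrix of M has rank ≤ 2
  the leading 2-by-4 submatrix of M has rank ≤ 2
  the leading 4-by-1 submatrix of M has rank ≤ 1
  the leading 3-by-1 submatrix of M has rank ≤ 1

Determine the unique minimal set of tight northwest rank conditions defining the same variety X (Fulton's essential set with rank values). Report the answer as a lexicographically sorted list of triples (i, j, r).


Recovering R(i,j) via the rank-extension bound from the 10 conditions:

  row 1: 0, 0, 1, 1
  row 2: 0, 1, 2, 2
  row 3: 1, 2, 3, 3
  row 4: 1, 2, 3, 4

reading off 1-entries of Δ²R: w = (3, 2, 1, 4).

Fulton essential set (2 of the 3 Rothe cells):

[(1, 2, 0), (2, 1, 0)]


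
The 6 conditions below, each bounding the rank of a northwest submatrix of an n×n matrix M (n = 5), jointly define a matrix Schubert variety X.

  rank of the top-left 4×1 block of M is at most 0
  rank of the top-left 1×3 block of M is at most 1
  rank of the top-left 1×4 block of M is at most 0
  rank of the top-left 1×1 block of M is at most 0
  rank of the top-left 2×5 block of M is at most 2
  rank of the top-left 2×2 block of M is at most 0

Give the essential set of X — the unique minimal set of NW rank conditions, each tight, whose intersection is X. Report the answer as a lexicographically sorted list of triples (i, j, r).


Rank table r_w(5×5) implied by the 6 constraints:

  i=1: 0 0 0 0 1
  i=2: 0 0 1 1 2
  i=3: 0 1 2 2 3
  i=4: 0 1 2 3 4
  i=5: 1 2 3 4 5

giving w = (5, 3, 2, 4, 1) via Δ²R.

Fulton essential set (3 of the 8 Rothe cells):

[(1, 4, 0), (2, 2, 0), (4, 1, 0)]


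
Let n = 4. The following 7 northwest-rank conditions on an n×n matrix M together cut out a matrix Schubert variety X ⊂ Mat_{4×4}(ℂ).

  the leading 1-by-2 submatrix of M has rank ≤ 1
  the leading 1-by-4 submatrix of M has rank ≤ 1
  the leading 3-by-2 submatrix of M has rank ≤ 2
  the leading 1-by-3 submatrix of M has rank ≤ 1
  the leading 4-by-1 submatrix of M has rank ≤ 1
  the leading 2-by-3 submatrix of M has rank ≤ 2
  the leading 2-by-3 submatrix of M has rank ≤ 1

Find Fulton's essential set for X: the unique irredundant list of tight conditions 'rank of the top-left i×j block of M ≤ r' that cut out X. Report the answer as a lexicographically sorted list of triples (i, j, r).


Reconstructing r_w from the 7 given conditions:

  R[1]: 1, 1, 1, 1
  R[2]: 1, 1, 1, 2
  R[3]: 1, 2, 2, 3
  R[4]: 1, 2, 3, 4

giving w = (1, 4, 2, 3) via Δ²R.

Rothe diagram D(w) (2 cells), 1 SE-corner (essential condition):

[(2, 3, 1)]


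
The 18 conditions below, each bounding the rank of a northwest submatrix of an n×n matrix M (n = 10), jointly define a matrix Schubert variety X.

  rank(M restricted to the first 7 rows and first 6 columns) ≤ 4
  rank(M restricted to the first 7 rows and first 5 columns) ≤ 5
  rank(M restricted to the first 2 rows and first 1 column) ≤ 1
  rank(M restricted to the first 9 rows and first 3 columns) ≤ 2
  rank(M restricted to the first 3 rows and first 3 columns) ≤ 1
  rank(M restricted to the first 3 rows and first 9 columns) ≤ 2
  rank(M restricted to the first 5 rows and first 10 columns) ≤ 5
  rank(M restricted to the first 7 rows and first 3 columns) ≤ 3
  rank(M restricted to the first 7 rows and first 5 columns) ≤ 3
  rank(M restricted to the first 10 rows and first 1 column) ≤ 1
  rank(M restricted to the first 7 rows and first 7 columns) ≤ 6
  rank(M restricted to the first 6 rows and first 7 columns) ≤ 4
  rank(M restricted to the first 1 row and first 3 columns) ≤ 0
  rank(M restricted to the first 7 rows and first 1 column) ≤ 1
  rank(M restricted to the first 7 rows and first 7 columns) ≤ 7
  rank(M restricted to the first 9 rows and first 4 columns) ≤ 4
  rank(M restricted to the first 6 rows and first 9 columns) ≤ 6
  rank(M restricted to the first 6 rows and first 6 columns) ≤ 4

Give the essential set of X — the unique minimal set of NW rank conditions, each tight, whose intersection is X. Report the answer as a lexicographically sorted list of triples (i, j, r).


Propagating the 18 rank bounds to every northwest block:

  R[1]: 0, 0, 0, 1, 1, 1, 1, 1, 1, 1
  R[2]: 1, 1, 1, 2, 2, 2, 2, 2, 2, 2
  R[3]: 1, 1, 1, 2, 2, 2, 2, 2, 2, 3
  R[4]: 1, 2, 2, 3, 3, 3, 3, 3, 3, 4
  R[5]: 1, 2, 2, 3, 3, 4, 4, 4, 4, 5
  R[6]: 1, 2, 2, 3, 3, 4, 4, 5, 5, 6
  R[7]: 1, 2, 2, 3, 3, 4, 5, 6, 6, 7
  R[8]: 1, 2, 2, 3, 4, 5, 6, 7, 7, 8
  R[9]: 1, 2, 2, 3, 4, 5, 6, 7, 8, 9
  R[10]: 1, 2, 3, 4, 5, 6, 7, 8, 9, 10

second differences of R give the permutation w = (4, 1, 10, 2, 6, 8, 7, 5, 9, 3).

Rothe diagram D(w) (19 cells), 6 SE-corners (essential conditions):

[(1, 3, 0), (3, 3, 1), (3, 9, 2), (6, 7, 4), (7, 5, 3), (9, 3, 2)]


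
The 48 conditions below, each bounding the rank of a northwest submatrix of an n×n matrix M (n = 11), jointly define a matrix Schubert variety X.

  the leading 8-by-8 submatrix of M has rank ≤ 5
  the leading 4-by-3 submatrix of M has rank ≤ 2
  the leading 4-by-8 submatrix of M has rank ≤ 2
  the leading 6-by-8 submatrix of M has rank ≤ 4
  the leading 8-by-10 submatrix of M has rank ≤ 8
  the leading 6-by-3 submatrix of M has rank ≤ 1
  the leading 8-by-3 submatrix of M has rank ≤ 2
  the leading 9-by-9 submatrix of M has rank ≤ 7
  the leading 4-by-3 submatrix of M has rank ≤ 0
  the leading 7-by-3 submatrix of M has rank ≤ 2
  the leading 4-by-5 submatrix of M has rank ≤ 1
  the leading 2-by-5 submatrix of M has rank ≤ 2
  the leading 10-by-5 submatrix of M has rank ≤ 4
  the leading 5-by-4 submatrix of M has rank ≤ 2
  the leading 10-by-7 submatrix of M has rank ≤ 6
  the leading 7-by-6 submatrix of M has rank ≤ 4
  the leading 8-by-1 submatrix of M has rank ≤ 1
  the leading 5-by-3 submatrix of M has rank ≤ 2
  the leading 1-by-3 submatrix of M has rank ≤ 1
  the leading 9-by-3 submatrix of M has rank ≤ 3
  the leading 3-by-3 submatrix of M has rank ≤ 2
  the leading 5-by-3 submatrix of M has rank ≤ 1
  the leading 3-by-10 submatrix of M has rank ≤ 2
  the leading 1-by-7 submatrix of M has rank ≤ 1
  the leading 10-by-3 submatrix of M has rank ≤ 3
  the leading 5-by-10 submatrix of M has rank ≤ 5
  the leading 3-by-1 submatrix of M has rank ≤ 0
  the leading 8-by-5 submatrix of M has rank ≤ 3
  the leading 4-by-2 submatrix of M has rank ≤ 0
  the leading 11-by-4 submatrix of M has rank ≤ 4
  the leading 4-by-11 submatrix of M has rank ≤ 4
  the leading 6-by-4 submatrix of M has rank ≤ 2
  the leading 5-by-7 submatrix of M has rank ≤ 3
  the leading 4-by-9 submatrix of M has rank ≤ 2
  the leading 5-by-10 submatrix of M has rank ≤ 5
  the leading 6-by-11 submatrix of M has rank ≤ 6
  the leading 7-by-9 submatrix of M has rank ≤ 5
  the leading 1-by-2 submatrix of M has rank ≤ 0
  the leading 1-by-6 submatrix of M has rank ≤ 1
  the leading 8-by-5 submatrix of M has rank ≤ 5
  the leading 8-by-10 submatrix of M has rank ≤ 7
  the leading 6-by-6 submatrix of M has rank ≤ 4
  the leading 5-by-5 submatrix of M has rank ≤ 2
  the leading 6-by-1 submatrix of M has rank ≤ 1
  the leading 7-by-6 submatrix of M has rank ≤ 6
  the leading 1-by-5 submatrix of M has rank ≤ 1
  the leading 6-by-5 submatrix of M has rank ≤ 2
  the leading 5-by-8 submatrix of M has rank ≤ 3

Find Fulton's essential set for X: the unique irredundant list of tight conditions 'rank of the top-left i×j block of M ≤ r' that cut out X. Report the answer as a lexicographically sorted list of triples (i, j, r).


Computing R[i][j] = min implied NW-rank bound (n=11, 48 conditions):

  0  0  0  1  1  1  1  1  1  1  1
  0  0  0  1  1  2  2  2  2  2  2
  0  0  0  1  1  2  2  2  2  2  3
  0  0  0  1  1  2  2  2  2  3  4
  1  1  1  2  2  3  3  3  3  4  5
  1  1  1  2  2  3  4  4  4  5  6
  1  2  2  3  3  4  5  5  5  6  7
  1  2  2  3  3  4  5  5  6  7  8
  1  2  3  4  4  5  6  6  7  8  9
  1  2  3  4  4  5  6  7  8  9  10
  1  2  3  4  5  6  7  8  9  10  11

the unique w with this rank table is (4, 6, 11, 10, 1, 7, 2, 9, 3, 8, 5).

|D(w)|=29, |Ess(w)|=10:

[(3, 10, 2), (4, 3, 0), (4, 5, 1), (4, 9, 2), (6, 3, 1), (6, 5, 2), (8, 3, 2), (8, 5, 3), (8, 8, 5), (10, 5, 4)]


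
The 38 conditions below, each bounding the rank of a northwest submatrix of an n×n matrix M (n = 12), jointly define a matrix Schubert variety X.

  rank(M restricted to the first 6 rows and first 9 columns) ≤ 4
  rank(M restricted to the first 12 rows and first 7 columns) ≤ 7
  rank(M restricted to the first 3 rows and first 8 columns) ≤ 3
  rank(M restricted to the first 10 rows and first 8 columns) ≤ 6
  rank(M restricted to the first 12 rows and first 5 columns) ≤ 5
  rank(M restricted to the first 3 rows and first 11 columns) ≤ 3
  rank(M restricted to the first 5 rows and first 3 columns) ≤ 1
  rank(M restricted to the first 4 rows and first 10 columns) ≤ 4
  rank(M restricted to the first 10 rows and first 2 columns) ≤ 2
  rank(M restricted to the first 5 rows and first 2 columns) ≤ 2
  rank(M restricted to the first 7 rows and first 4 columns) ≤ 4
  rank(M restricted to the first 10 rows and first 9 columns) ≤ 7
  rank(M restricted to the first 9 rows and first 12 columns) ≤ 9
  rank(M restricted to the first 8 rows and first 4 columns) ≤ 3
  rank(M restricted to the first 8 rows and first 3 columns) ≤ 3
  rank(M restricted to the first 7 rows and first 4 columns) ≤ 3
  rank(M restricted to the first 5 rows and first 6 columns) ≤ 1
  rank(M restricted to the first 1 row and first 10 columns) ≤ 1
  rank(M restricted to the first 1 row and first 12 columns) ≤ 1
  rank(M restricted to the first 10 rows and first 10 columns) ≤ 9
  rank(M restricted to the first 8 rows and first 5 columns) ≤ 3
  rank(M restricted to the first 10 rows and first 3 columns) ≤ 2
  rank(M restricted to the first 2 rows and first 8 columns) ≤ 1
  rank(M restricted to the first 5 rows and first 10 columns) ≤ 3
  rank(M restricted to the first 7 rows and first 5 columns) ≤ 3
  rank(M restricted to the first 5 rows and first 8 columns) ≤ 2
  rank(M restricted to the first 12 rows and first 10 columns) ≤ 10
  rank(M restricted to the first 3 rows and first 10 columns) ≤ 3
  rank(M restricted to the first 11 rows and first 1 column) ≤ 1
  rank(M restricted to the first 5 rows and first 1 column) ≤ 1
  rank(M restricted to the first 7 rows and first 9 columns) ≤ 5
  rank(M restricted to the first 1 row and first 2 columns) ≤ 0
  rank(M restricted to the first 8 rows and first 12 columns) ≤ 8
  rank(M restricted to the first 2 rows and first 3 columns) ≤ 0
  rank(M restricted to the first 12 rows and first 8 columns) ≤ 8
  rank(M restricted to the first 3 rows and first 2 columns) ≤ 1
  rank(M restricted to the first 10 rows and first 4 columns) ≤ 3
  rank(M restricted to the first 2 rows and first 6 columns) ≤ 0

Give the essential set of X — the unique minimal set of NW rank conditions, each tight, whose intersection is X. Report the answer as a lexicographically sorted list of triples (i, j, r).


Rank table r_w(12×12) implied by the 38 constraints:

  R[1]: 0 0 0 0 0 0 1 1 1 1 1 1
  R[2]: 0 0 0 0 0 0 1 1 2 2 2 2
  R[3]: 1 1 1 1 1 1 2 2 3 3 3 3
  R[4]: 1 1 1 1 1 1 2 2 3 3 4 4
  R[5]: 1 1 1 1 1 1 2 2 3 3 4 5
  R[6]: 1 2 2 2 2 2 3 3 4 4 5 6
  R[7]: 1 2 2 3 3 3 4 4 5 5 6 7
  R[8]: 1 2 2 3 3 4 5 5 6 6 7 8
  R[9]: 1 2 2 3 4 5 6 6 7 7 8 9
  R[10]: 1 2 2 3 4 5 6 6 7 8 9 10
  R[11]: 1 2 3 4 5 6 7 7 8 9 10 11
  R[12]: 1 2 3 4 5 6 7 8 9 10 11 12

so w = (7, 9, 1, 11, 12, 2, 4, 6, 5, 10, 3, 8).

|D(w)|=33, |Ess(w)|=8:

[(2, 6, 0), (2, 8, 1), (5, 6, 1), (5, 8, 2), (5, 10, 3), (8, 5, 3), (10, 3, 2), (10, 8, 6)]
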